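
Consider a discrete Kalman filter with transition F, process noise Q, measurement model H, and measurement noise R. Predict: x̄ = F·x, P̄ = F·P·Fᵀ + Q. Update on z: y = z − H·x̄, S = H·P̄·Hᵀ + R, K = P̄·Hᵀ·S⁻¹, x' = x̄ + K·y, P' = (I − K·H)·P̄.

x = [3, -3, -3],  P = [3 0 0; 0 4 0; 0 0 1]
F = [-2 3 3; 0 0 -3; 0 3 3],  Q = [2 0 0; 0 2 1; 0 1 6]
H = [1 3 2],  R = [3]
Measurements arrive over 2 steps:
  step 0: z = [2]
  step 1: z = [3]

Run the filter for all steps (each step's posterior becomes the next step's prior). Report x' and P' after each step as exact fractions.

step 0: x̄ = F·x = [-24, 9, -18]
step 0: P̄ = F·P·Fᵀ + Q = [59 -9 45; -9 11 -8; 45 -8 51]
step 0: y = z − H·x̄ = [35]
step 0: S = H·P̄·Hᵀ + R = [395]
step 0: K = P̄·Hᵀ·S⁻¹ = [122/395; 8/395; 123/395]
step 0: x' = x̄ + K·y = [-1042/79, 767/79, -561/79]
step 0: P' = (I − K·H)·P̄ = [8421/395 -4531/395 2769/395; -4531/395 4281/395 -4144/395; 2769/395 -4144/395 5016/395]
step 1: x̄ = F·x = [2702/79, 1683/79, 618/79]
step 1: P̄ = F·P·Fᵀ + Q = [64699/395 8766/395 19653/395; 8766/395 45934/395 -7453/395; 19653/395 -7453/395 11451/395]
step 1: y = z − H·x̄ = [-8750/79]
step 1: S = H·P̄·Hᵀ + R = [566866/395]
step 1: K = P̄·Hᵀ·S⁻¹ = [130303/566866; 65831/283433; 10098/283433]
step 1: x' = x̄ + K·y = [2477979/283433, -1253209/283433, 1098786/283433]
step 1: P' = (I − K·H)·P̄ = [49865295/566866 -15426337/283433 10770909/283433; -15426337/283433 11017140/283433 -8713795/283433; 10770909/283433 -8713795/283433 7700385/283433]

step 0: x' = [-1042/79, 767/79, -561/79], P' = [8421/395 -4531/395 2769/395; -4531/395 4281/395 -4144/395; 2769/395 -4144/395 5016/395]
step 1: x' = [2477979/283433, -1253209/283433, 1098786/283433], P' = [49865295/566866 -15426337/283433 10770909/283433; -15426337/283433 11017140/283433 -8713795/283433; 10770909/283433 -8713795/283433 7700385/283433]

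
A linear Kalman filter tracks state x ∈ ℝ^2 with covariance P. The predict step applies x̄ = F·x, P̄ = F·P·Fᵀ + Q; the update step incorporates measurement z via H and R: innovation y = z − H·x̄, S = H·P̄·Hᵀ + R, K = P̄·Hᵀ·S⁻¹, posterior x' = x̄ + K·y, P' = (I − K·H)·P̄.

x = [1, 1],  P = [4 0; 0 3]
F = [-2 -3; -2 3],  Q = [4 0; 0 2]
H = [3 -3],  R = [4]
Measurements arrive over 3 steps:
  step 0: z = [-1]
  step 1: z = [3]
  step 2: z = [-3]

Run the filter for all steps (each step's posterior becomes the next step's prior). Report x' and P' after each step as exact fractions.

step 0: x' = [-1096/515, -913/515], P' = [9067/515 8951/515; 8951/515 9063/515]
step 1: x' = [2378878/1483141, 885811/1483141], P' = [5272215/1483141 4727003/1483141; 4727003/1483141 4840507/1483141]
step 2: x' = [-2394193192/827173223, -1559356519/827173223], P' = [2930608307/827173223 2631036855/827173223; 2631036855/827173223 2697779599/827173223]

step 0: x̄ = F·x = [-5, 1]
step 0: P̄ = F·P·Fᵀ + Q = [47 -11; -11 45]
step 0: y = z − H·x̄ = [17]
step 0: S = H·P̄·Hᵀ + R = [1030]
step 0: K = P̄·Hᵀ·S⁻¹ = [87/515; -84/515]
step 0: x' = x̄ + K·y = [-1096/515, -913/515]
step 0: P' = (I − K·H)·P̄ = [9067/515 8951/515; 8951/515 9063/515]
step 1: x̄ = F·x = [4931/515, -547/515]
step 1: P̄ = F·P·Fᵀ + Q = [227307/515 -45299/515; -45299/515 11453/515]
step 1: y = z − H·x̄ = [-14889/515]
step 1: S = H·P̄·Hᵀ + R = [2966282/515]
step 1: K = P̄·Hᵀ·S⁻¹ = [408909/1483141; -85128/1483141]
step 1: x' = x̄ + K·y = [2378878/1483141, 885811/1483141]
step 1: P' = (I − K·H)·P̄ = [5272215/1483141 4727003/1483141; 4727003/1483141 4840507/1483141]
step 2: x̄ = F·x = [-7415189/1483141, -2100323/1483141]
step 2: P̄ = F·P·Fᵀ + Q = [127310023/1483141 -22475703/1483141; -22475703/1483141 10895669/1483141]
step 2: y = z − H·x̄ = [11495175/1483141]
step 2: S = H·P̄·Hᵀ + R = [1654346446/1483141]
step 2: K = P̄·Hᵀ·S⁻¹ = [224678589/827173223; -50057058/827173223]
step 2: x' = x̄ + K·y = [-2394193192/827173223, -1559356519/827173223]
step 2: P' = (I − K·H)·P̄ = [2930608307/827173223 2631036855/827173223; 2631036855/827173223 2697779599/827173223]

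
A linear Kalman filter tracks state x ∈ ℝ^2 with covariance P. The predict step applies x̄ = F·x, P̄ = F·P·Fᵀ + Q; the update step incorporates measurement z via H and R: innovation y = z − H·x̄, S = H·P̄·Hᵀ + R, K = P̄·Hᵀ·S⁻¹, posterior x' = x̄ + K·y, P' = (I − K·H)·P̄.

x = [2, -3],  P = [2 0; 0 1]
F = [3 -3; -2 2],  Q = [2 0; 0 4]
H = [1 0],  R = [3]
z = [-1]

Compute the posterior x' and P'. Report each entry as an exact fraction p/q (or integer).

x' = [1/2, -1]
P' = [87/32 -27/16; -27/16 47/8]

x̄ = F·x = [15, -10]
P̄ = F·P·Fᵀ + Q = [29 -18; -18 16]
y = z − H·x̄ = [-16]
S = H·P̄·Hᵀ + R = [32]
K = P̄·Hᵀ·S⁻¹ = [29/32; -9/16]
x' = x̄ + K·y = [1/2, -1]
P' = (I − K·H)·P̄ = [87/32 -27/16; -27/16 47/8]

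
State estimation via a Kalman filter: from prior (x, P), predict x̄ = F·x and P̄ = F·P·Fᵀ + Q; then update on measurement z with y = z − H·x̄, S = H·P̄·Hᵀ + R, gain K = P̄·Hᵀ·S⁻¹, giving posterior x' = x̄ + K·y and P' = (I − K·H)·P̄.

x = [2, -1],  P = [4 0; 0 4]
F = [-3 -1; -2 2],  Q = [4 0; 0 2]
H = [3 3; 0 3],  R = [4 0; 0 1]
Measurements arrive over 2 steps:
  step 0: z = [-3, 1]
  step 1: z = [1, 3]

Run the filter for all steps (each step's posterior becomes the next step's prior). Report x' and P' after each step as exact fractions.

step 0: x̄ = F·x = [-5, -6]
step 0: P̄ = F·P·Fᵀ + Q = [44 16; 16 34]
step 0: y = z − H·x̄ = [30, 19]
step 0: S = H·P̄·Hᵀ + R = [994 450; 450 307]
step 0: K = P̄·Hᵀ·S⁻¹ = [16830/51329 -16644/51329; 75/51329 16944/51329]
step 0: x' = x̄ + K·y = [-67981/51329, 16212/51329]
step 0: P' = (I − K·H)·P̄ = [27988/51329 -5548/51329; -5548/51329 5648/51329]
step 1: x̄ = F·x = [187731/51329, 168386/51329]
step 1: P̄ = F·P·Fᵀ + Q = [429568/51329 178824/51329; 178824/51329 281586/51329]
step 1: y = z − H·x̄ = [-1017022/51329, -351171/51329]
step 1: S = H·P̄·Hᵀ + R = [9824534/51329 4143690/51329; 4143690/51329 2585603/51329]
step 1: K = P̄·Hᵀ·S⁻¹ = [24315756/80190319 -22330224/80190319; 690615/80190319 25092684/80190319]
step 1: x' = x̄ + K·y = [-35724891/80190319, 77709160/80190319]
step 1: P' = (I − K·H)·P̄ = [39864416/80190319 -7443408/80190319; -7443408/80190319 8364228/80190319]

step 0: x' = [-67981/51329, 16212/51329], P' = [27988/51329 -5548/51329; -5548/51329 5648/51329]
step 1: x' = [-35724891/80190319, 77709160/80190319], P' = [39864416/80190319 -7443408/80190319; -7443408/80190319 8364228/80190319]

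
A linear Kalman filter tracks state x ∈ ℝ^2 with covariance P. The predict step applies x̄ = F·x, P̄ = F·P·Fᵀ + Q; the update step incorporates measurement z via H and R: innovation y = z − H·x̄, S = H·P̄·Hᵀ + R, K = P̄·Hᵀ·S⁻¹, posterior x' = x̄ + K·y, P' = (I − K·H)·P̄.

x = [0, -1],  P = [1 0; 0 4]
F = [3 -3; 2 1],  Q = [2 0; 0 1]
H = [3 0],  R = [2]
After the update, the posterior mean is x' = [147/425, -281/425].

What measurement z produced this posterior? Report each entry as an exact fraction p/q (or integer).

z = [1]

x̄ = F·x = [3, -1]
P̄ = F·P·Fᵀ + Q = [47 -6; -6 9]
S = H·P̄·Hᵀ + R = [425]
K = P̄·Hᵀ·S⁻¹ = [141/425; -18/425]
x' − x̄ = [-1128/425, 144/425] = K·y
y = (KᵀK)⁻¹·Kᵀ·(x' − x̄) = [-8]
z = y + H·x̄ = [-8] + [9] = [1]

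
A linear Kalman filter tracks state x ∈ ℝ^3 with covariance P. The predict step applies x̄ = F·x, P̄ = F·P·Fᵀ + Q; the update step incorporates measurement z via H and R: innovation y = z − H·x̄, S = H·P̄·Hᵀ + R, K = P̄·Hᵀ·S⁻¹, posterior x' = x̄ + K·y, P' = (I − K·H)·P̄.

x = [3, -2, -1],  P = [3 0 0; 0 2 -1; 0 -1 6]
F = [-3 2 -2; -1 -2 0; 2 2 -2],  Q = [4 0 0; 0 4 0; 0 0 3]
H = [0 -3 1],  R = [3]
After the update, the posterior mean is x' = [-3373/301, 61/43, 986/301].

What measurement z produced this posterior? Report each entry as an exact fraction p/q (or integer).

z = [-1]

x̄ = F·x = [-11, 1, 4]
P̄ = F·P·Fᵀ + Q = [71 -3 22; -3 15 -18; 22 -18 55]
S = H·P̄·Hᵀ + R = [301]
K = P̄·Hᵀ·S⁻¹ = [31/301; -9/43; 109/301]
x' − x̄ = [-62/301, 18/43, -218/301] = K·y
y = (KᵀK)⁻¹·Kᵀ·(x' − x̄) = [-2]
z = y + H·x̄ = [-2] + [1] = [-1]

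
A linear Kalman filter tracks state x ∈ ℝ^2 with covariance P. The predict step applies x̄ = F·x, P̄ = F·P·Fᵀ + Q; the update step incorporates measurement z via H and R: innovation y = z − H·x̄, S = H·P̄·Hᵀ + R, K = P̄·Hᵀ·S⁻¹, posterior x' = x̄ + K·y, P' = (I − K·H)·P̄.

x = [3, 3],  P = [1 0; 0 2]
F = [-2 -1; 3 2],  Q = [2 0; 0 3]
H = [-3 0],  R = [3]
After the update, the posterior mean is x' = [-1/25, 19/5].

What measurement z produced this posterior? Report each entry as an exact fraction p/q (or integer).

z = [-1]

x̄ = F·x = [-9, 15]
P̄ = F·P·Fᵀ + Q = [8 -10; -10 20]
S = H·P̄·Hᵀ + R = [75]
K = P̄·Hᵀ·S⁻¹ = [-8/25; 2/5]
x' − x̄ = [224/25, -56/5] = K·y
y = (KᵀK)⁻¹·Kᵀ·(x' − x̄) = [-28]
z = y + H·x̄ = [-28] + [27] = [-1]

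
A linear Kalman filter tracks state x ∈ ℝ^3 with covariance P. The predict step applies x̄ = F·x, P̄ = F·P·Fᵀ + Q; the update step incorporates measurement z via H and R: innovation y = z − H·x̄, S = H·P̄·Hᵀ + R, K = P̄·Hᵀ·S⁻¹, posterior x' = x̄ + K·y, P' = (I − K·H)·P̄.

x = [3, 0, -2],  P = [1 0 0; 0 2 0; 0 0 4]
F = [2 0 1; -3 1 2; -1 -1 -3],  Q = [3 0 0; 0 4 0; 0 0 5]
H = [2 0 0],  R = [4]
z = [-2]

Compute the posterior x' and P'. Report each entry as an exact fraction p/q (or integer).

x' = [-7/12, -83/6, 53/6]
P' = [11/12 1/6 -7/6; 1/6 92/3 -62/3; -7/6 -62/3 83/3]

x̄ = F·x = [4, -13, 3]
P̄ = F·P·Fᵀ + Q = [11 2 -14; 2 31 -23; -14 -23 44]
y = z − H·x̄ = [-10]
S = H·P̄·Hᵀ + R = [48]
K = P̄·Hᵀ·S⁻¹ = [11/24; 1/12; -7/12]
x' = x̄ + K·y = [-7/12, -83/6, 53/6]
P' = (I − K·H)·P̄ = [11/12 1/6 -7/6; 1/6 92/3 -62/3; -7/6 -62/3 83/3]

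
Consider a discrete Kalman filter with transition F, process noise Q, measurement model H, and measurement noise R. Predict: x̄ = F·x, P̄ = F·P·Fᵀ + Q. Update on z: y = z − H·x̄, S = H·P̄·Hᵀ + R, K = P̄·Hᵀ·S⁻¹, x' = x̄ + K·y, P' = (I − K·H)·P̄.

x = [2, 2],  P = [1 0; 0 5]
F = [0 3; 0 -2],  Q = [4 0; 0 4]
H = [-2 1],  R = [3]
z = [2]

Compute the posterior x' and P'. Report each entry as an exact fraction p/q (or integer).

x̄ = F·x = [6, -4]
P̄ = F·P·Fᵀ + Q = [49 -30; -30 24]
y = z − H·x̄ = [18]
S = H·P̄·Hᵀ + R = [343]
K = P̄·Hᵀ·S⁻¹ = [-128/343; 12/49]
x' = x̄ + K·y = [-246/343, 20/49]
P' = (I − K·H)·P̄ = [423/343 66/49; 66/49 24/7]

x' = [-246/343, 20/49]
P' = [423/343 66/49; 66/49 24/7]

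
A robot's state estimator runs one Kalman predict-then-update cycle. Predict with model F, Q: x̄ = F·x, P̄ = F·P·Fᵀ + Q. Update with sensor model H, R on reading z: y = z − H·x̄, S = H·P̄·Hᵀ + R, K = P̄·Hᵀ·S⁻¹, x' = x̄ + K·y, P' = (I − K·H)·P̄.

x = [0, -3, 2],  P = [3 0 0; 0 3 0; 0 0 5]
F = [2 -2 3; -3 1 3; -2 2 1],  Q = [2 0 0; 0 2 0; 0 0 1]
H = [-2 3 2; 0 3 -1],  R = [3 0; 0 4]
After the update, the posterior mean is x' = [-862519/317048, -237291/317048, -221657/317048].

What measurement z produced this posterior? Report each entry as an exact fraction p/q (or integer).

z = [2, -2]

x̄ = F·x = [12, 3, -4]
P̄ = F·P·Fᵀ + Q = [71 21 -9; 21 77 39; -9 39 30]
S = H·P̄·Hᵀ + R = [1388 606; 606 493]
K = P̄·Hᵀ·S⁻¹ = [-91453/317048 79359/158524; 15279/317048 52347/158524; 43413/317048 1293/158524]
x' − x̄ = [-4667095/317048, -1188435/317048, 1046535/317048] = K·y
y = (KᵀK)⁻¹·Kᵀ·(x' − x̄) = [25, -15]
z = y + H·x̄ = [25, -15] + [-23, 13] = [2, -2]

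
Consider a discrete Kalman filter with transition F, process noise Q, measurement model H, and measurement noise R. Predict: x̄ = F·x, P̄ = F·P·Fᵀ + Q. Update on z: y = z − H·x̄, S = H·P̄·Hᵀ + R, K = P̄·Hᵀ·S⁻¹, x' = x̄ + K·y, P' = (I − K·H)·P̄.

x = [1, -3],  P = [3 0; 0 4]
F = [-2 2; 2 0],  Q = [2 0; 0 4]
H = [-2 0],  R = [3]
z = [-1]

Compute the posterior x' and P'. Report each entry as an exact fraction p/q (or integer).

x̄ = F·x = [-8, 2]
P̄ = F·P·Fᵀ + Q = [30 -12; -12 16]
y = z − H·x̄ = [-17]
S = H·P̄·Hᵀ + R = [123]
K = P̄·Hᵀ·S⁻¹ = [-20/41; 8/41]
x' = x̄ + K·y = [12/41, -54/41]
P' = (I − K·H)·P̄ = [30/41 -12/41; -12/41 464/41]

x' = [12/41, -54/41]
P' = [30/41 -12/41; -12/41 464/41]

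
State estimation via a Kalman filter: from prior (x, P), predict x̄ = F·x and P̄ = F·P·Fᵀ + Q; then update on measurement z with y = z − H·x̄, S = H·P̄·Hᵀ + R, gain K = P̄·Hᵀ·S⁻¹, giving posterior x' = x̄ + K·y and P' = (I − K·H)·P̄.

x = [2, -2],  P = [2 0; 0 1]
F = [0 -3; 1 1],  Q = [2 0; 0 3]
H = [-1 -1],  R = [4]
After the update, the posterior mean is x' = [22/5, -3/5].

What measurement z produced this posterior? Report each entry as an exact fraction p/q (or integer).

z = [-3]

x̄ = F·x = [6, 0]
P̄ = F·P·Fᵀ + Q = [11 -3; -3 6]
S = H·P̄·Hᵀ + R = [15]
K = P̄·Hᵀ·S⁻¹ = [-8/15; -1/5]
x' − x̄ = [-8/5, -3/5] = K·y
y = (KᵀK)⁻¹·Kᵀ·(x' − x̄) = [3]
z = y + H·x̄ = [3] + [-6] = [-3]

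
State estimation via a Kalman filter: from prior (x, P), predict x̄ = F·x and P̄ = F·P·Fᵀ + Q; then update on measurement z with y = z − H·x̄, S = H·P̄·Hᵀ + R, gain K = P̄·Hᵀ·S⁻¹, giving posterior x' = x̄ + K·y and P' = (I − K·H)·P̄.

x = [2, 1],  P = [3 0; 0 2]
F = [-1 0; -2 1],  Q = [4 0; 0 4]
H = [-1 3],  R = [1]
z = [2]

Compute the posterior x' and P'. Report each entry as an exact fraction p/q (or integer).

x̄ = F·x = [-2, -3]
P̄ = F·P·Fᵀ + Q = [7 6; 6 18]
y = z − H·x̄ = [9]
S = H·P̄·Hᵀ + R = [134]
K = P̄·Hᵀ·S⁻¹ = [11/134; 24/67]
x' = x̄ + K·y = [-169/134, 15/67]
P' = (I − K·H)·P̄ = [817/134 138/67; 138/67 54/67]

x' = [-169/134, 15/67]
P' = [817/134 138/67; 138/67 54/67]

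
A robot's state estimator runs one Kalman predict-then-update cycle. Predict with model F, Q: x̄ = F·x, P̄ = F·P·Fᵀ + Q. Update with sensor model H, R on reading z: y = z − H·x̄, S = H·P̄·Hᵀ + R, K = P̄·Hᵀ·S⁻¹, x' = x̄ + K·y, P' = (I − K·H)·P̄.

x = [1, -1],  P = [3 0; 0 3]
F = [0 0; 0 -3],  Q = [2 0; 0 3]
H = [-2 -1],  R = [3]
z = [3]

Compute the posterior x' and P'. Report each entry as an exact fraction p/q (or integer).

x̄ = F·x = [0, 3]
P̄ = F·P·Fᵀ + Q = [2 0; 0 30]
y = z − H·x̄ = [6]
S = H·P̄·Hᵀ + R = [41]
K = P̄·Hᵀ·S⁻¹ = [-4/41; -30/41]
x' = x̄ + K·y = [-24/41, -57/41]
P' = (I − K·H)·P̄ = [66/41 -120/41; -120/41 330/41]

x' = [-24/41, -57/41]
P' = [66/41 -120/41; -120/41 330/41]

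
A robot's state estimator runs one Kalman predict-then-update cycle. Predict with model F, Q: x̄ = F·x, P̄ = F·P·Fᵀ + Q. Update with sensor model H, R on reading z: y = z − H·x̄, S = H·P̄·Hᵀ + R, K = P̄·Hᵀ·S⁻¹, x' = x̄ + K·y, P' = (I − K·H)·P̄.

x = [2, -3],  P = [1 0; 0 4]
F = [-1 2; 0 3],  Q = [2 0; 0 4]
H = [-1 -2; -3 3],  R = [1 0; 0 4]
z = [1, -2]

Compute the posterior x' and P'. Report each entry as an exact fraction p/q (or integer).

x' = [-179/2301, -1237/2301]
P' = [668/2301 40/2301; 40/2301 2552/16107]

x̄ = F·x = [-8, -9]
P̄ = F·P·Fᵀ + Q = [19 24; 24 40]
y = z − H·x̄ = [-25, 1]
S = H·P̄·Hᵀ + R = [276 -111; -111 103]
K = P̄·Hᵀ·S⁻¹ = [-748/2301 -157/767; -5384/16107 568/5369]
x' = x̄ + K·y = [-179/2301, -1237/2301]
P' = (I − K·H)·P̄ = [668/2301 40/2301; 40/2301 2552/16107]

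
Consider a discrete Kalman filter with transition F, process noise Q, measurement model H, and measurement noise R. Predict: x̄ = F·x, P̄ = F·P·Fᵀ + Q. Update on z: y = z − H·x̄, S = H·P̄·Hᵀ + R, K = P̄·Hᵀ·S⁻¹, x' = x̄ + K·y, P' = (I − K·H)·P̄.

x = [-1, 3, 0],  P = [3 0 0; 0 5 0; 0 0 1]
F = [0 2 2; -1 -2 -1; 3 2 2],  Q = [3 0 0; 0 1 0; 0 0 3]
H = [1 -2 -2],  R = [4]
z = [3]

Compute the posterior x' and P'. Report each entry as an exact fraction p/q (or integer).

x' = [55/13, -55/13, 61/13]
P' = [1928/91 -1772/91 2690/91; -1772/91 2175/91 -3041/91; 2690/91 -3041/91 4430/91]

x̄ = F·x = [6, -5, 3]
P̄ = F·P·Fᵀ + Q = [27 -22 24; -22 25 -31; 24 -31 54]
y = z − H·x̄ = [-7]
S = H·P̄·Hᵀ + R = [91]
K = P̄·Hᵀ·S⁻¹ = [23/91; -10/91; -22/91]
x' = x̄ + K·y = [55/13, -55/13, 61/13]
P' = (I − K·H)·P̄ = [1928/91 -1772/91 2690/91; -1772/91 2175/91 -3041/91; 2690/91 -3041/91 4430/91]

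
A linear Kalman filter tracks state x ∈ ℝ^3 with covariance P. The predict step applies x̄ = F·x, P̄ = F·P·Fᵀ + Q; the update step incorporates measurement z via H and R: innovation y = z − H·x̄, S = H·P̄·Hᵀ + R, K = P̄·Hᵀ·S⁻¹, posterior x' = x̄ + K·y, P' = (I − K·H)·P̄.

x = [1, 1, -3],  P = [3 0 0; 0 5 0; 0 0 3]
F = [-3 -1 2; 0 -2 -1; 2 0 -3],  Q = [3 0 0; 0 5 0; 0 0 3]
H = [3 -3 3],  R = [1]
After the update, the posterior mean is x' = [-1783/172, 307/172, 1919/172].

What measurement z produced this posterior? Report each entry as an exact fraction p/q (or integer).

z = [-3]

x̄ = F·x = [-10, 1, 11]
P̄ = F·P·Fᵀ + Q = [47 4 -36; 4 28 9; -36 9 42]
S = H·P̄·Hᵀ + R = [172]
K = P̄·Hᵀ·S⁻¹ = [21/172; -45/172; -9/172]
x' − x̄ = [-63/172, 135/172, 27/172] = K·y
y = (KᵀK)⁻¹·Kᵀ·(x' − x̄) = [-3]
z = y + H·x̄ = [-3] + [0] = [-3]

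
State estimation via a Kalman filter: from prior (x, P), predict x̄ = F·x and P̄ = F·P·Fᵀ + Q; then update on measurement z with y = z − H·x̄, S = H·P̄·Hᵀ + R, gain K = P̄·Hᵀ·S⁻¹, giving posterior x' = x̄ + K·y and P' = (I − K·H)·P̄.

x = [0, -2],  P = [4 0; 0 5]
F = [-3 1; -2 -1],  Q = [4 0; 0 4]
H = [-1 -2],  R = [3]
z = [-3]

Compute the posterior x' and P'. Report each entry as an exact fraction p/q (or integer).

x' = [-365/224, 517/224]
P' = [3191/224 -1471/224; -1471/224 839/224]

x̄ = F·x = [-2, 2]
P̄ = F·P·Fᵀ + Q = [45 19; 19 25]
y = z − H·x̄ = [-1]
S = H·P̄·Hᵀ + R = [224]
K = P̄·Hᵀ·S⁻¹ = [-83/224; -69/224]
x' = x̄ + K·y = [-365/224, 517/224]
P' = (I − K·H)·P̄ = [3191/224 -1471/224; -1471/224 839/224]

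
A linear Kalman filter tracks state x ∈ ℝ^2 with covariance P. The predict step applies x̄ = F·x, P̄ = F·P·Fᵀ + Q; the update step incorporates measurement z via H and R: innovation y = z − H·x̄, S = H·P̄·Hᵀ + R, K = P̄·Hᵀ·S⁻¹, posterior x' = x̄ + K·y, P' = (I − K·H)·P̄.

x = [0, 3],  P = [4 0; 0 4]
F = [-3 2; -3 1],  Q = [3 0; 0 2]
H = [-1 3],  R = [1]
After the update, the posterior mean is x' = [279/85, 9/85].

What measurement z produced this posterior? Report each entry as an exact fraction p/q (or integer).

z = [-3]

x̄ = F·x = [6, 3]
P̄ = F·P·Fᵀ + Q = [55 44; 44 42]
S = H·P̄·Hᵀ + R = [170]
K = P̄·Hᵀ·S⁻¹ = [77/170; 41/85]
x' − x̄ = [-231/85, -246/85] = K·y
y = (KᵀK)⁻¹·Kᵀ·(x' − x̄) = [-6]
z = y + H·x̄ = [-6] + [3] = [-3]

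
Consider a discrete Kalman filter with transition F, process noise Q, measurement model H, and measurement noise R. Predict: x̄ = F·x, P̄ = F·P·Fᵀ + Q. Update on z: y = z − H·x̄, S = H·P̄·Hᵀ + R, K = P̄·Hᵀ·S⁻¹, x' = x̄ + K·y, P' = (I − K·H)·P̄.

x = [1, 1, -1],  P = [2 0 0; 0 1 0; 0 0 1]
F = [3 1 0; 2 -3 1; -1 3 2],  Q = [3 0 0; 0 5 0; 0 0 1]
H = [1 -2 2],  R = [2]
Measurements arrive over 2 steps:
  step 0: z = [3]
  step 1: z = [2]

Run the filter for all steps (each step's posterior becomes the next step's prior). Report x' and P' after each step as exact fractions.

step 0: x' = [89/22, -29/44, -51/44], P' = [1209/55 931/110 -279/110; 931/110 1579/220 589/220; -279/110 589/220 919/220]
step 1: x' = [3503230/212519, 1337246/212519, -207355/212519], P' = [46779062/212519 14110312/212519 -9236694/212519; 14110312/212519 4965162/212519 -2112218/212519; -9236694/212519 -2112218/212519 2568682/212519]

step 0: x̄ = F·x = [4, -2, 0]
step 0: P̄ = F·P·Fᵀ + Q = [22 9 -3; 9 23 -11; -3 -11 16]
step 0: y = z − H·x̄ = [-5]
step 0: S = H·P̄·Hᵀ + R = [220]
step 0: K = P̄·Hᵀ·S⁻¹ = [-1/110; -59/220; 51/220]
step 0: x' = x̄ + K·y = [89/22, -29/44, -51/44]
step 0: P' = (I − K·H)·P̄ = [1209/55 931/110 -279/110; 931/110 1579/220 589/220; -279/110 589/220 919/220]
step 1: x̄ = F·x = [505/44, 98/11, -367/44]
step 1: P̄ = F·P·Fᵀ + Q = [11387/44 508/11 591/44; 508/11 1866/55 -2182/55; 591/44 -2182/55 21071/220]
step 1: y = z − H·x̄ = [1101/44]
step 1: S = H·P̄·Hᵀ + R = [212519/220]
step 1: K = P̄·Hᵀ·S⁻¹ = [42525/212519; -22224/212519; 62553/212519]
step 1: x' = x̄ + K·y = [3503230/212519, 1337246/212519, -207355/212519]
step 1: P' = (I − K·H)·P̄ = [46779062/212519 14110312/212519 -9236694/212519; 14110312/212519 4965162/212519 -2112218/212519; -9236694/212519 -2112218/212519 2568682/212519]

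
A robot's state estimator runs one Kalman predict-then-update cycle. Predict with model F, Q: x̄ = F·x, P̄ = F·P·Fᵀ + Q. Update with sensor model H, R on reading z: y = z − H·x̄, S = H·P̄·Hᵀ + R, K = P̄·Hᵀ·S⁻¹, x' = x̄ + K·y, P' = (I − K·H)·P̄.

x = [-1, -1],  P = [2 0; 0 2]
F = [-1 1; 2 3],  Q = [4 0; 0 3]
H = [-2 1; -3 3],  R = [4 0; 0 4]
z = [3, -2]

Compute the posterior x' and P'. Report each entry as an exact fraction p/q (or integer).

x̄ = F·x = [0, -5]
P̄ = F·P·Fᵀ + Q = [8 2; 2 29]
y = z − H·x̄ = [8, 13]
S = H·P̄·Hᵀ + R = [57 117; 117 301]
K = P̄·Hᵀ·S⁻¹ = [-31/51 3/17; -488/867 141/289]
x' = x̄ + K·y = [-131/51, -2740/867]
P' = (I − K·H)·P̄ = [8/3 148/51; 148/51 3080/867]

x' = [-131/51, -2740/867]
P' = [8/3 148/51; 148/51 3080/867]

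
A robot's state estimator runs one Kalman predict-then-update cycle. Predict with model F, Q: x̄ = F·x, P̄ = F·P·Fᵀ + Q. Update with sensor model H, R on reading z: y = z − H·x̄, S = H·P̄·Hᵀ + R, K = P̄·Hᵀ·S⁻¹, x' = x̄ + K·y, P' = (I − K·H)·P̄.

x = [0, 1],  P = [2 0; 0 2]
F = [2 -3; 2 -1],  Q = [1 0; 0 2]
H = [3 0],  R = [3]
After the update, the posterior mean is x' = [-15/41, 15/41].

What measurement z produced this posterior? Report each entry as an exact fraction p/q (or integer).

x̄ = F·x = [-3, -1]
P̄ = F·P·Fᵀ + Q = [27 14; 14 12]
S = H·P̄·Hᵀ + R = [246]
K = P̄·Hᵀ·S⁻¹ = [27/82; 7/41]
x' − x̄ = [108/41, 56/41] = K·y
y = (KᵀK)⁻¹·Kᵀ·(x' − x̄) = [8]
z = y + H·x̄ = [8] + [-9] = [-1]

z = [-1]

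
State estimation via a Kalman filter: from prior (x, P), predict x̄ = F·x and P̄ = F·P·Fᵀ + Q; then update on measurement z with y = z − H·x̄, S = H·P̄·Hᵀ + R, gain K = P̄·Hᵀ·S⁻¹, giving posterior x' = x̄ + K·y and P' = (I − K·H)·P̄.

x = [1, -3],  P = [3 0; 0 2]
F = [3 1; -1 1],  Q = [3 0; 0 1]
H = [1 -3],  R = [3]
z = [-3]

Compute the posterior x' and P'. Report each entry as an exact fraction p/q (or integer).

x̄ = F·x = [0, -4]
P̄ = F·P·Fᵀ + Q = [32 -7; -7 6]
y = z − H·x̄ = [-15]
S = H·P̄·Hᵀ + R = [131]
K = P̄·Hᵀ·S⁻¹ = [53/131; -25/131]
x' = x̄ + K·y = [-795/131, -149/131]
P' = (I − K·H)·P̄ = [1383/131 408/131; 408/131 161/131]

x' = [-795/131, -149/131]
P' = [1383/131 408/131; 408/131 161/131]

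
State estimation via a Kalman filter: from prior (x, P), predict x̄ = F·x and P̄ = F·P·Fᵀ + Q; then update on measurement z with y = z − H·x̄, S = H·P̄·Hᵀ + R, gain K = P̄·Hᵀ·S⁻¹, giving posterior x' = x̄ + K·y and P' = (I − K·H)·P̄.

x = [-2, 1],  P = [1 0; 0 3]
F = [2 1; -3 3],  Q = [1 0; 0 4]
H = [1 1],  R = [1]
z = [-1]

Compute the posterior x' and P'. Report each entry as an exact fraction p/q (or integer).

x' = [-22/5, 194/55]
P' = [29/5 -28/5; -28/5 351/55]

x̄ = F·x = [-3, 9]
P̄ = F·P·Fᵀ + Q = [8 3; 3 40]
y = z − H·x̄ = [-7]
S = H·P̄·Hᵀ + R = [55]
K = P̄·Hᵀ·S⁻¹ = [1/5; 43/55]
x' = x̄ + K·y = [-22/5, 194/55]
P' = (I − K·H)·P̄ = [29/5 -28/5; -28/5 351/55]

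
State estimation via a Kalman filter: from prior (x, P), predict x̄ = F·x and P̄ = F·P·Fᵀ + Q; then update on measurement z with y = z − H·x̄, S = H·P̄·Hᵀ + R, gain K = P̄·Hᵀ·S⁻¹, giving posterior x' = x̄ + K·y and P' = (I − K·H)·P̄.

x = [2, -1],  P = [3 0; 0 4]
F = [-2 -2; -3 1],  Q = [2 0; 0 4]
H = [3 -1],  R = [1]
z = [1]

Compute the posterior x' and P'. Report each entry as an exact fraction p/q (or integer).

x' = [-2, -7]
P' = [490/123 1430/123; 1430/123 8585/246]

x̄ = F·x = [-2, -7]
P̄ = F·P·Fᵀ + Q = [30 10; 10 35]
y = z − H·x̄ = [0]
S = H·P̄·Hᵀ + R = [246]
K = P̄·Hᵀ·S⁻¹ = [40/123; -5/246]
x' = x̄ + K·y = [-2, -7]
P' = (I − K·H)·P̄ = [490/123 1430/123; 1430/123 8585/246]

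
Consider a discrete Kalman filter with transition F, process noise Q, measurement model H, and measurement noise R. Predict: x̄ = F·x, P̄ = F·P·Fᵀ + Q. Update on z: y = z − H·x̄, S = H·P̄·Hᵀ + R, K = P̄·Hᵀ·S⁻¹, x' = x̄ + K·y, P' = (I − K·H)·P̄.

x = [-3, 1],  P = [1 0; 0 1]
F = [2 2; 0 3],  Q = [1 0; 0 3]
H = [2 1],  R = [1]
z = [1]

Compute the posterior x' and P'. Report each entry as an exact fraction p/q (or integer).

x̄ = F·x = [-4, 3]
P̄ = F·P·Fᵀ + Q = [9 6; 6 12]
y = z − H·x̄ = [6]
S = H·P̄·Hᵀ + R = [73]
K = P̄·Hᵀ·S⁻¹ = [24/73; 24/73]
x' = x̄ + K·y = [-148/73, 363/73]
P' = (I − K·H)·P̄ = [81/73 -138/73; -138/73 300/73]

x' = [-148/73, 363/73]
P' = [81/73 -138/73; -138/73 300/73]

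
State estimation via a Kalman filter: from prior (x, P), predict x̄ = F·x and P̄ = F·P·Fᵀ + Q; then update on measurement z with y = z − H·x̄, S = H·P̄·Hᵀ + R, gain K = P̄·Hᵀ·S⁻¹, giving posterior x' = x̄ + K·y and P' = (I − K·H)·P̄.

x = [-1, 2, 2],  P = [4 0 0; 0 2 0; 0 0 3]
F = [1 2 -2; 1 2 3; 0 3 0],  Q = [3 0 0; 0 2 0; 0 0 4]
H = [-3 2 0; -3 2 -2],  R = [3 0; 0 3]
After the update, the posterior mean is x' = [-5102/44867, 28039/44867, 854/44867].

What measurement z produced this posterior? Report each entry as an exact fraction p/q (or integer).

z = [1, 2]

x̄ = F·x = [-1, 9, 6]
P̄ = F·P·Fᵀ + Q = [27 -6 12; -6 41 12; 12 12 22]
S = H·P̄·Hᵀ + R = [482 503; 503 618]
K = P̄·Hᵀ·S⁻¹ = [1377/44867 -9615/44867; 23572/44867 -13668/44867; 20752/44867 -20956/44867]
x' − x̄ = [39765/44867, -375764/44867, -268348/44867] = K·y
y = (KᵀK)⁻¹·Kᵀ·(x' − x̄) = [-20, -7]
z = y + H·x̄ = [-20, -7] + [21, 9] = [1, 2]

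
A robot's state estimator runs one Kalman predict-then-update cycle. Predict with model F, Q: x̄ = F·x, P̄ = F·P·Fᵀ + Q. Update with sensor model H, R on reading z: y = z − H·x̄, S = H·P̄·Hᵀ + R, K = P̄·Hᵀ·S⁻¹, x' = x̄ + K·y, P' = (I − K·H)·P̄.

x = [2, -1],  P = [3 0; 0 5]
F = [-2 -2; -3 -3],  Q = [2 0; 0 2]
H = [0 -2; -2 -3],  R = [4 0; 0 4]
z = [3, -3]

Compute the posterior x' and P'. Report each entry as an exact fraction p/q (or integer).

x̄ = F·x = [-2, -3]
P̄ = F·P·Fᵀ + Q = [34 48; 48 74]
y = z − H·x̄ = [-3, -16]
S = H·P̄·Hᵀ + R = [300 636; 636 1382]
K = P̄·Hᵀ·S⁻¹ = [90/421 -106/421; -286/1263 -53/421]
x' = x̄ + K·y = [584/421, -129/421]
P' = (I − K·H)·P̄ = [482/421 -180/421; -180/421 572/1263]

x' = [584/421, -129/421]
P' = [482/421 -180/421; -180/421 572/1263]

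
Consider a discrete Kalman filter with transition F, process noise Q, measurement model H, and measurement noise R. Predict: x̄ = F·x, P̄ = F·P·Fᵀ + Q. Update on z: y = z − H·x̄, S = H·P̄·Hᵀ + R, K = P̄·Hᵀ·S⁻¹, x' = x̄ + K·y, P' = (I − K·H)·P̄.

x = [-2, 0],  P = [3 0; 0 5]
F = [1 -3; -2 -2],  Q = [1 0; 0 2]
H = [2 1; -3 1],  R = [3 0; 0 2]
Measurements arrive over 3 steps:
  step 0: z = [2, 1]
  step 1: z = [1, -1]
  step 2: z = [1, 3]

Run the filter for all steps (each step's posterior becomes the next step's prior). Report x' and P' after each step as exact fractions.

step 0: x̄ = F·x = [-2, 4]
step 0: P̄ = F·P·Fᵀ + Q = [49 24; 24 34]
step 0: y = z − H·x̄ = [2, -9]
step 0: S = H·P̄·Hᵀ + R = [329 -284; -284 333]
step 0: K = P̄·Hᵀ·S⁻¹ = [5694/28901 -5819/28901; 16514/28901 10786/28901]
step 0: x' = x̄ + K·y = [5957/28901, 51558/28901]
step 0: P' = (I − K·H)·P̄ = [5744/28901 5594/28901; 5594/28901 38354/28901]
step 1: x̄ = F·x = [-148717/28901, -115030/28901]
step 1: P̄ = F·P·Fᵀ + Q = [346267/28901 241012/28901; 241012/28901 278946/28901]
step 1: y = z − H·x̄ = [441365/28901, -360022/28901]
step 1: S = H·P̄·Hᵀ + R = [2714765/28901 -2039668/28901; -2039668/28901 2007079/28901]
step 1: K = P̄·Hᵀ·S⁻¹ = [8528282/44583311 -9054557/44583311; 21505510/44583311 11990110/44583311]
step 1: x' = x̄ + K·y = [13619897/44583311, 1614400/44583311]
step 1: P' = (I − K·H)·P̄ = [8738792/44583311 8107262/44583311; 8107262/44583311 48302006/44583311]
step 2: x̄ = F·x = [8776697/44583311, -30468594/44583311]
step 2: P̄ = F·P·Fᵀ + Q = [439396585/44583311 304763500/44583311; 304763500/44583311 382187910/44583311]
step 2: y = z − H·x̄ = [57498511/44583311, 190548618/44583311]
step 2: S = H·P̄·Hᵀ + R = [3492578183/44583311 -2558955100/44583311; -2558955100/44583311 2597342797/44583311]
step 2: K = P̄·Hᵀ·S⁻¹ = [10784082590/56594531141 -11457248015/56594531141; 27234337570/56594531141 15237630730/56594531141]
step 2: x' = x̄ + K·y = [-23918838873/56594531141, 61572087896/56594531141]
step 2: P' = (I − K·H)·P̄ = [11053348760/56594531141 10245550250/56594531141; 10245550250/56594531141 61211912210/56594531141]

step 0: x' = [5957/28901, 51558/28901], P' = [5744/28901 5594/28901; 5594/28901 38354/28901]
step 1: x' = [13619897/44583311, 1614400/44583311], P' = [8738792/44583311 8107262/44583311; 8107262/44583311 48302006/44583311]
step 2: x' = [-23918838873/56594531141, 61572087896/56594531141], P' = [11053348760/56594531141 10245550250/56594531141; 10245550250/56594531141 61211912210/56594531141]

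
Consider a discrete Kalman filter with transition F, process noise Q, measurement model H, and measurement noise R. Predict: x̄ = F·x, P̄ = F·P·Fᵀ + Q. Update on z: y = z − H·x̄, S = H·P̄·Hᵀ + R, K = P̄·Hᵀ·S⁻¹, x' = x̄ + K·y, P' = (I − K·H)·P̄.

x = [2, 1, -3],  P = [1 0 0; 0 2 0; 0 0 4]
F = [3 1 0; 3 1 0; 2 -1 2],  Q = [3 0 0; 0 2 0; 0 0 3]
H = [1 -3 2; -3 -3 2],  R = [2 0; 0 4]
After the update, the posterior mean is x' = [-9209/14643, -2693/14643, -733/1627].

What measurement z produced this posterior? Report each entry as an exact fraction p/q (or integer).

x̄ = F·x = [7, 7, -3]
P̄ = F·P·Fᵀ + Q = [14 11 4; 11 13 4; 4 4 25]
S = H·P̄·Hᵀ + R = [135 177; 177 449]
K = P̄·Hᵀ·S⁻¹ = [3460/14643 -1183/4881; 1174/14643 -850/4881; 792/1627 -218/1627]
x' − x̄ = [-111710/14643, -105194/14643, 4148/1627] = K·y
y = (KᵀK)⁻¹·Kᵀ·(x' − x̄) = [19, 50]
z = y + H·x̄ = [19, 50] + [-20, -48] = [-1, 2]

z = [-1, 2]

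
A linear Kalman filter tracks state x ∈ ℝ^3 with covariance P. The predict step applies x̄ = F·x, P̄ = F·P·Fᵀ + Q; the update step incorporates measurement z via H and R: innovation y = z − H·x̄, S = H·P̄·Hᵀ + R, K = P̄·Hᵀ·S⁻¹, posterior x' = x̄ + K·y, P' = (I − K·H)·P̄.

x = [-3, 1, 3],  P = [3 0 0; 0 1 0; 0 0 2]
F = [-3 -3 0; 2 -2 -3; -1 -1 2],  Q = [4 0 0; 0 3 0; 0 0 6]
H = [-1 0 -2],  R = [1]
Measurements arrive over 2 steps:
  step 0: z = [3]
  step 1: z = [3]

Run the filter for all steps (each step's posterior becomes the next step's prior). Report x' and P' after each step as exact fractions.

step 0: x' = [-634/161, -1637/161, 88/161], P' = [2344/161 884/161 -1140/161; 884/161 4021/161 -464/161; -1140/161 -464/161 594/161]
step 1: x' = [587992/140829, 2274308/140829, -502192/140829], P' = [4136569/281658 4910185/140829 -1997341/281658; 4910185/140829 27057923/140829 -2460049/140829; -1997341/281658 -2460049/140829 1033573/281658]

step 0: x̄ = F·x = [6, -17, 8]
step 0: P̄ = F·P·Fᵀ + Q = [40 -12 12; -12 37 -16; 12 -16 18]
step 0: y = z − H·x̄ = [25]
step 0: S = H·P̄·Hᵀ + R = [161]
step 0: K = P̄·Hᵀ·S⁻¹ = [-64/161; 44/161; -48/161]
step 0: x' = x̄ + K·y = [-634/161, -1637/161, 88/161]
step 0: P' = (I − K·H)·P̄ = [2344/161 884/161 -1140/161; 884/161 4021/161 -464/161; -1140/161 -464/161 594/161]
step 1: x̄ = F·x = [6813/161, 1742/161, 2447/161]
step 1: P̄ = F·P·Fᵀ + Q = [73841/161 -4374/161 34023/161; -4374/161 32329/161 -7726/161; 34023/161 -7726/161 17891/161]
step 1: y = z − H·x̄ = [530/7]
step 1: S = H·P̄·Hᵀ + R = [12246/7]
step 1: K = P̄·Hᵀ·S⁻¹ = [-6169/12246; 431/6123; -3035/12246]
step 1: x' = x̄ + K·y = [587992/140829, 2274308/140829, -502192/140829]
step 1: P' = (I − K·H)·P̄ = [4136569/281658 4910185/140829 -1997341/281658; 4910185/140829 27057923/140829 -2460049/140829; -1997341/281658 -2460049/140829 1033573/281658]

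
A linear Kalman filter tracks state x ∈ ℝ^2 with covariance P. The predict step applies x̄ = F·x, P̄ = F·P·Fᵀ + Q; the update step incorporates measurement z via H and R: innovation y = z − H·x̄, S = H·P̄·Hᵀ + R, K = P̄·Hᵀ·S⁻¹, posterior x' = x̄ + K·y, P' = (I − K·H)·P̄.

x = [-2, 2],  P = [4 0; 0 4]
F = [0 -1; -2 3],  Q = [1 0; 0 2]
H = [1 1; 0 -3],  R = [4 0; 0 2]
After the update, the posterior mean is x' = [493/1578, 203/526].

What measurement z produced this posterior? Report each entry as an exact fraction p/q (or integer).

x̄ = F·x = [-2, 10]
P̄ = F·P·Fᵀ + Q = [5 -12; -12 54]
S = H·P̄·Hᵀ + R = [39 -126; -126 488]
K = P̄·Hᵀ·S⁻¹ = [280/789 87/526; 7/263 -171/526]
x' − x̄ = [3649/1578, -5057/526] = K·y
y = (KᵀK)⁻¹·Kᵀ·(x' − x̄) = [-7, 29]
z = y + H·x̄ = [-7, 29] + [8, -30] = [1, -1]

z = [1, -1]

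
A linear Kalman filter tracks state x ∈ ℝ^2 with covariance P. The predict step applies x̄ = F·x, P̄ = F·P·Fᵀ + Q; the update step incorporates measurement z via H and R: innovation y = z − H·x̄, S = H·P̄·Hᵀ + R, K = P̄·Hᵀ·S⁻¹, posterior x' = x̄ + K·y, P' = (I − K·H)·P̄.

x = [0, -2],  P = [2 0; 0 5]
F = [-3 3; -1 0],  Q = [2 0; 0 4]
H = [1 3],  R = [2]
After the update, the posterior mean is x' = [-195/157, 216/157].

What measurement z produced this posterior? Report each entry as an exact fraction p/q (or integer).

z = [3]

x̄ = F·x = [-6, 0]
P̄ = F·P·Fᵀ + Q = [65 6; 6 6]
S = H·P̄·Hᵀ + R = [157]
K = P̄·Hᵀ·S⁻¹ = [83/157; 24/157]
x' − x̄ = [747/157, 216/157] = K·y
y = (KᵀK)⁻¹·Kᵀ·(x' − x̄) = [9]
z = y + H·x̄ = [9] + [-6] = [3]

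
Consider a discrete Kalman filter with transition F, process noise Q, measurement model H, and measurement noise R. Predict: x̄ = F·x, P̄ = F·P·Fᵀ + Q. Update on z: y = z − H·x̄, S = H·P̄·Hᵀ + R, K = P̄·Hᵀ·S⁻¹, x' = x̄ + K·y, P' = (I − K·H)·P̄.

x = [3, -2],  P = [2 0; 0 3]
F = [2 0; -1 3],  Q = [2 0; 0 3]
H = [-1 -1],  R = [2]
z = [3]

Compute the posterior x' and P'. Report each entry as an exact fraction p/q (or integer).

x̄ = F·x = [6, -9]
P̄ = F·P·Fᵀ + Q = [10 -4; -4 32]
y = z − H·x̄ = [0]
S = H·P̄·Hᵀ + R = [36]
K = P̄·Hᵀ·S⁻¹ = [-1/6; -7/9]
x' = x̄ + K·y = [6, -9]
P' = (I − K·H)·P̄ = [9 -26/3; -26/3 92/9]

x' = [6, -9]
P' = [9 -26/3; -26/3 92/9]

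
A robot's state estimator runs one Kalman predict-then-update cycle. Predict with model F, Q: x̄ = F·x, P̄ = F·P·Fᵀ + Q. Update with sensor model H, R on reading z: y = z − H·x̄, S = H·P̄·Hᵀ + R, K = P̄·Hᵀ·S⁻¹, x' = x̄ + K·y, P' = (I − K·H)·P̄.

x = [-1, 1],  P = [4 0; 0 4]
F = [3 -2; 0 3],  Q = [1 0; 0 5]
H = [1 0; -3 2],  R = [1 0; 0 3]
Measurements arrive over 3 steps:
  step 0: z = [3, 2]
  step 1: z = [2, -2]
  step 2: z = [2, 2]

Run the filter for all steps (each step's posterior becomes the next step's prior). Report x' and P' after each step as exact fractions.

step 0: x̄ = F·x = [-5, 3]
step 0: P̄ = F·P·Fᵀ + Q = [53 -24; -24 41]
step 0: y = z − H·x̄ = [8, -19]
step 0: S = H·P̄·Hᵀ + R = [54 -207; -207 932]
step 0: K = P̄·Hᵀ·S⁻¹ = [6547/7479 -23/831; 3170/2493 124/277]
step 0: x' = x̄ + K·y = [18914/7479, 11635/2493]
step 0: P' = (I − K·H)·P̄ = [6547/7479 3170/2493; 3170/2493 2143/831]
step 1: x̄ = F·x = [-484/277, 11635/831]
step 1: P̄ = F·P·Fᵀ + Q = [1090/277 -1116/277; -1116/277 7814/277]
step 1: y = z − H·x̄ = [1038/277, -29288/831]
step 1: S = H·P̄·Hᵀ + R = [1367/277 -5502/277; -5502/277 55289/277]
step 1: K = P̄·Hᵀ·S⁻¹ = [108278/163567 -5502/163567; 154164/163567 71480/163567]
step 1: x' = x̄ + K·y = [313864/163567, 348571/163567]
step 1: P' = (I − K·H)·P̄ = [108278/163567 154164/163567; 154164/163567 338466/163567]
step 2: x̄ = F·x = [244450/163567, 1045713/163567]
step 2: P̄ = F·P·Fᵀ + Q = [641965/163567 -643320/163567; -643320/163567 3864029/163567]
step 2: y = z − H·x̄ = [82684/163567, -1030942/163567]
step 2: S = H·P̄·Hᵀ + R = [805532/163567 -3212535/163567; -3212535/163567 29444342/163567]
step 2: K = P̄·Hᵀ·S⁻¹ = [52466915/81911257 -3212535/81911257; 73881570/81911257 34928528/81911257]
step 2: x' = x̄ + K·y = [169186440/81911257, 340870735/81911257]
step 2: P' = (I − K·H)·P̄ = [52466915/81911257 73881570/81911257; 73881570/81911257 163215147/81911257]

step 0: x' = [18914/7479, 11635/2493], P' = [6547/7479 3170/2493; 3170/2493 2143/831]
step 1: x' = [313864/163567, 348571/163567], P' = [108278/163567 154164/163567; 154164/163567 338466/163567]
step 2: x' = [169186440/81911257, 340870735/81911257], P' = [52466915/81911257 73881570/81911257; 73881570/81911257 163215147/81911257]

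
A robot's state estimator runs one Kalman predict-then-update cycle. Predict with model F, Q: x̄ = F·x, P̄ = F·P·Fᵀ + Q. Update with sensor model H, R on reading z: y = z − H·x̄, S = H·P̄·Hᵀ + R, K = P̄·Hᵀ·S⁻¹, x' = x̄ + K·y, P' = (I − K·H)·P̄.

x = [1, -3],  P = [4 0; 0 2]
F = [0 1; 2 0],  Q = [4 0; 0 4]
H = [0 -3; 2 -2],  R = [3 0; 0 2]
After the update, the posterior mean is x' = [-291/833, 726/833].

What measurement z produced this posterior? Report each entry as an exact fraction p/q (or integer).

x̄ = F·x = [-3, 2]
P̄ = F·P·Fᵀ + Q = [6 0; 0 20]
S = H·P̄·Hᵀ + R = [183 120; 120 106]
K = P̄·Hᵀ·S⁻¹ = [-240/833 366/833; -260/833 -20/833]
x' − x̄ = [2208/833, -940/833] = K·y
y = (KᵀK)⁻¹·Kᵀ·(x' − x̄) = [3, 8]
z = y + H·x̄ = [3, 8] + [-6, -10] = [-3, -2]

z = [-3, -2]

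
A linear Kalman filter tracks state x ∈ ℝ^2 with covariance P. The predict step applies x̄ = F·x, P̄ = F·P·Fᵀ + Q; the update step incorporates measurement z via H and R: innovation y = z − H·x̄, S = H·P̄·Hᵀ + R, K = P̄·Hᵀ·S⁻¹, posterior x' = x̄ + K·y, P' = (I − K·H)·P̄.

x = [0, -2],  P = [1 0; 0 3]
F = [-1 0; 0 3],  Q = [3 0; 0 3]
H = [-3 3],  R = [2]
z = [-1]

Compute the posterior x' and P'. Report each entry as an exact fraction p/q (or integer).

x' = [-51/77, -159/154]
P' = [272/77 270/77; 270/77 285/77]

x̄ = F·x = [0, -6]
P̄ = F·P·Fᵀ + Q = [4 0; 0 30]
y = z − H·x̄ = [17]
S = H·P̄·Hᵀ + R = [308]
K = P̄·Hᵀ·S⁻¹ = [-3/77; 45/154]
x' = x̄ + K·y = [-51/77, -159/154]
P' = (I − K·H)·P̄ = [272/77 270/77; 270/77 285/77]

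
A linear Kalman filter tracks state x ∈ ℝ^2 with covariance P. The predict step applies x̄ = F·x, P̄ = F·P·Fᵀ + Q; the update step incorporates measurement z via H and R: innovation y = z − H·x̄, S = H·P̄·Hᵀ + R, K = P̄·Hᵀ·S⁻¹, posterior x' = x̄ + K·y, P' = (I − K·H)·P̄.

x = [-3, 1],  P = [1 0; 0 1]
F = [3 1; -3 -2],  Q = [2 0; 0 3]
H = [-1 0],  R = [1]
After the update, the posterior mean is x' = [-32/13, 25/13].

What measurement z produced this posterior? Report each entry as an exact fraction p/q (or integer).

x̄ = F·x = [-8, 7]
P̄ = F·P·Fᵀ + Q = [12 -11; -11 16]
S = H·P̄·Hᵀ + R = [13]
K = P̄·Hᵀ·S⁻¹ = [-12/13; 11/13]
x' − x̄ = [72/13, -66/13] = K·y
y = (KᵀK)⁻¹·Kᵀ·(x' − x̄) = [-6]
z = y + H·x̄ = [-6] + [8] = [2]

z = [2]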